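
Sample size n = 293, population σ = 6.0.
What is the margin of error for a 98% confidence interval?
Margin of error = 0.82

Margin of error = z* · σ/√n
= 2.326 · 6.0/√293
= 2.326 · 6.0/17.1172
= 0.82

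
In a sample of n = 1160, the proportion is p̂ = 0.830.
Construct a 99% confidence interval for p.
(0.802, 0.858)

Proportion CI:
SE = √(p̂(1-p̂)/n) = √(0.830 · 0.170 / 1160) = 0.01103

z* = 2.576
Margin = z* · SE = 2.576 · 0.01103 = 0.0284

CI: 0.830 ± 0.0284 = (0.802, 0.858)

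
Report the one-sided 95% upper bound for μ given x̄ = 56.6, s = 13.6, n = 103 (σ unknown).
μ ≤ 58.82

Upper bound (one-sided):
t* = 1.660 (one-sided for 95%)
Upper bound = x̄ + t* · s/√n = 56.6 + 1.660 · 13.6/√103 = 58.82

We are 95% confident that μ ≤ 58.82.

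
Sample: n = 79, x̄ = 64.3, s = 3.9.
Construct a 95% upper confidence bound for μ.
μ ≤ 65.03

Upper bound (one-sided):
t* = 1.665 (one-sided for 95%)
Upper bound = x̄ + t* · s/√n = 64.3 + 1.665 · 3.9/√79 = 65.03

We are 95% confident that μ ≤ 65.03.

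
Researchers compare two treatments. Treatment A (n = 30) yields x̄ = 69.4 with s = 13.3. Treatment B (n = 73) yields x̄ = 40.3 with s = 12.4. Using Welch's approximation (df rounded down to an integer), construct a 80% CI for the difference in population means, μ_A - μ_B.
(25.43, 32.77)

Difference: x̄₁ - x̄₂ = 29.10
SE = √(s₁²/n₁ + s₂²/n₂) = √(13.3²/30 + 12.4²/73) = 2.8289
df = 50.81 → 50 (Welch–Satterthwaite, rounded down)
t* = 1.299

CI: 29.10 ± 1.299 · 2.8289 = 29.10 ± 3.67 = (25.43, 32.77)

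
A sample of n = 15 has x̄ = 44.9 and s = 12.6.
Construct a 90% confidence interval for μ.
(39.17, 50.63)

t-interval (σ unknown):
df = n - 1 = 14
t* = 1.761 for 90% confidence

Margin of error = t* · s/√n = 1.761 · 12.6/√15 = 5.73

CI: (39.17, 50.63)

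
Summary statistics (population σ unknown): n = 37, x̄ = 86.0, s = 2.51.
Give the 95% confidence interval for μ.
(85.16, 86.84)

t-interval (σ unknown):
df = n - 1 = 36
t* = 2.028 for 95% confidence

Margin of error = t* · s/√n = 2.028 · 2.51/√37 = 0.84

CI: (85.16, 86.84)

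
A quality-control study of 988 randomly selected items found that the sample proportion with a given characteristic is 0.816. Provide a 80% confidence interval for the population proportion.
(0.800, 0.832)

Proportion CI:
SE = √(p̂(1-p̂)/n) = √(0.816 · 0.184 / 988) = 0.01233

z* = 1.282
Margin = z* · SE = 1.282 · 0.01233 = 0.0158

CI: 0.816 ± 0.0158 = (0.800, 0.832)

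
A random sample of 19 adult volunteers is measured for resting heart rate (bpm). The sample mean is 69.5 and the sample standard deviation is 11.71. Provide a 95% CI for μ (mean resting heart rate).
(63.86, 75.14)

t-interval (σ unknown):
df = n - 1 = 18
t* = 2.101 for 95% confidence

Margin of error = t* · s/√n = 2.101 · 11.71/√19 = 5.64

CI: (63.86, 75.14)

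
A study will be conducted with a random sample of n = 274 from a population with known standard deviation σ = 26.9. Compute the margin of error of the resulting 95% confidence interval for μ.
Margin of error = 3.19

Margin of error = z* · σ/√n
= 1.960 · 26.9/√274
= 1.960 · 26.9/16.5529
= 3.19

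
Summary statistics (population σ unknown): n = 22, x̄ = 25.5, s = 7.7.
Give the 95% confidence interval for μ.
(22.09, 28.91)

t-interval (σ unknown):
df = n - 1 = 21
t* = 2.080 for 95% confidence

Margin of error = t* · s/√n = 2.080 · 7.7/√22 = 3.41

CI: (22.09, 28.91)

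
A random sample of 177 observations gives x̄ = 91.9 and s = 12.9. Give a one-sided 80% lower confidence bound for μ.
μ ≥ 91.08

Lower bound (one-sided):
t* = 0.844 (one-sided for 80%)
Lower bound = x̄ - t* · s/√n = 91.9 - 0.844 · 12.9/√177 = 91.08

We are 80% confident that μ ≥ 91.08.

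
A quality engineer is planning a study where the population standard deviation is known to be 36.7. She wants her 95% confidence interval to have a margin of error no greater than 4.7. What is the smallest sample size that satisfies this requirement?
n ≥ 235

For margin E ≤ 4.7:
n ≥ (z* · σ / E)²
n ≥ (1.960 · 36.7 / 4.7)²
n ≥ 234.23

Minimum n = 235 (rounding up)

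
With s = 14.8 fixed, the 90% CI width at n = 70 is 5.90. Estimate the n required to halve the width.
n ≈ 280

CI width ∝ 1/√n
To reduce width by factor 2, need √n to grow by 2 → need 2² = 4 times as many samples.

Current: n = 70, width = 5.90
New: n = 280, width ≈ 2.92

Width reduced by factor of 5.90/2.92 = 2.02.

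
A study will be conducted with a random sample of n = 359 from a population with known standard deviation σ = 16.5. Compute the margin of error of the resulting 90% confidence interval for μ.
Margin of error = 1.43

Margin of error = z* · σ/√n
= 1.645 · 16.5/√359
= 1.645 · 16.5/18.9473
= 1.43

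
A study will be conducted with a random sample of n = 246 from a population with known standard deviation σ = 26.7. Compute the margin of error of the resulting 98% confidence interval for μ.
Margin of error = 3.96

Margin of error = z* · σ/√n
= 2.326 · 26.7/√246
= 2.326 · 26.7/15.6844
= 3.96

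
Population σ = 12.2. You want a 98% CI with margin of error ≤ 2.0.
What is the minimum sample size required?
n ≥ 202

For margin E ≤ 2.0:
n ≥ (z* · σ / E)²
n ≥ (2.326 · 12.2 / 2.0)²
n ≥ 201.32

Minimum n = 202 (rounding up)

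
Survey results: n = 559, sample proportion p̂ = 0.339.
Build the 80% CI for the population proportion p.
(0.313, 0.365)

Proportion CI:
SE = √(p̂(1-p̂)/n) = √(0.339 · 0.661 / 559) = 0.02002

z* = 1.282
Margin = z* · SE = 1.282 · 0.02002 = 0.0257

CI: 0.339 ± 0.0257 = (0.313, 0.365)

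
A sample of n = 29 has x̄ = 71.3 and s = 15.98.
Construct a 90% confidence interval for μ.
(66.25, 76.35)

t-interval (σ unknown):
df = n - 1 = 28
t* = 1.701 for 90% confidence

Margin of error = t* · s/√n = 1.701 · 15.98/√29 = 5.05

CI: (66.25, 76.35)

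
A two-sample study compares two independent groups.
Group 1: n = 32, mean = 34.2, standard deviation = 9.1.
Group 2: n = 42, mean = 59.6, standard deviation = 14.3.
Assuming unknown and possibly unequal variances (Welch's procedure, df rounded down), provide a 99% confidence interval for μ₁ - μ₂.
(-32.63, -18.17)

Difference: x̄₁ - x̄₂ = -25.40
SE = √(s₁²/n₁ + s₂²/n₂) = √(9.1²/32 + 14.3²/42) = 2.7307
df = 70.01 → 70 (Welch–Satterthwaite, rounded down)
t* = 2.648

CI: -25.40 ± 2.648 · 2.7307 = -25.40 ± 7.23 = (-32.63, -18.17)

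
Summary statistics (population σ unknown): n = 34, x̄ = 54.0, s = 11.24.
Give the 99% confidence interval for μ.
(48.73, 59.27)

t-interval (σ unknown):
df = n - 1 = 33
t* = 2.733 for 99% confidence

Margin of error = t* · s/√n = 2.733 · 11.24/√34 = 5.27

CI: (48.73, 59.27)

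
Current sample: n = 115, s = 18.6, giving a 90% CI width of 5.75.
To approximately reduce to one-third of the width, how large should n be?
n ≈ 1035

CI width ∝ 1/√n
To reduce width by factor 3, need √n to grow by 3 → need 3² = 9 times as many samples.

Current: n = 115, width = 5.75
New: n = 1035, width ≈ 1.90

Width reduced by factor of 5.75/1.90 = 3.03.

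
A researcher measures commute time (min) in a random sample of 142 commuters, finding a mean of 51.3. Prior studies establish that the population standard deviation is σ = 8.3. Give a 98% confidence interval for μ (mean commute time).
(49.68, 52.92)

z-interval (σ known):
z* = 2.326 for 98% confidence

Margin of error = z* · σ/√n = 2.326 · 8.3/√142 = 1.62

CI: (51.3 - 1.62, 51.3 + 1.62) = (49.68, 52.92)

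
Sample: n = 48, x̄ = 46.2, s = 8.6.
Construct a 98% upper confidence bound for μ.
μ ≤ 48.82

Upper bound (one-sided):
t* = 2.112 (one-sided for 98%)
Upper bound = x̄ + t* · s/√n = 46.2 + 2.112 · 8.6/√48 = 48.82

We are 98% confident that μ ≤ 48.82.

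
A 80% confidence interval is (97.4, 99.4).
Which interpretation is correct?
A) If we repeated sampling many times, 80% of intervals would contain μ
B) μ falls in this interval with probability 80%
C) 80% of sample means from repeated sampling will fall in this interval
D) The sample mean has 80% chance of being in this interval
A

A) Correct — this is the frequentist long-run coverage interpretation.
B) Wrong — μ is fixed; the randomness lives in the interval, not in μ.
C) Wrong — coverage applies to intervals containing μ, not to future x̄ values.
D) Wrong — x̄ is observed and sits in the interval by construction.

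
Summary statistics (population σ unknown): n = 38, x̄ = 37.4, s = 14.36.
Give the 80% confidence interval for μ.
(34.36, 40.44)

t-interval (σ unknown):
df = n - 1 = 37
t* = 1.305 for 80% confidence

Margin of error = t* · s/√n = 1.305 · 14.36/√38 = 3.04

CI: (34.36, 40.44)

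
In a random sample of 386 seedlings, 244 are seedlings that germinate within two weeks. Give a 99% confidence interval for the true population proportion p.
(0.569, 0.695)

Proportion CI:
p̂ = 244/386 = 0.63212
SE = √(p̂(1-p̂)/n) = √(0.63212 · 0.36788 / 386) = 0.02454

z* = 2.576
Margin = z* · SE = 2.576 · 0.02454 = 0.0632

CI: 0.63212 ± 0.0632 = (0.569, 0.695)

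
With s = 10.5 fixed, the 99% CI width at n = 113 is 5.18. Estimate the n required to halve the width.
n ≈ 452

CI width ∝ 1/√n
To reduce width by factor 2, need √n to grow by 2 → need 2² = 4 times as many samples.

Current: n = 113, width = 5.18
New: n = 452, width ≈ 2.56

Width reduced by factor of 5.18/2.56 = 2.02.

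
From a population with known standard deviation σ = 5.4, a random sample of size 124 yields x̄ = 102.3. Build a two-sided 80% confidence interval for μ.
(101.68, 102.92)

z-interval (σ known):
z* = 1.282 for 80% confidence

Margin of error = z* · σ/√n = 1.282 · 5.4/√124 = 0.62

CI: (102.3 - 0.62, 102.3 + 0.62) = (101.68, 102.92)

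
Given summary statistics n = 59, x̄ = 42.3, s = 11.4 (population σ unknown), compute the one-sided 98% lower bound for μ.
μ ≥ 39.18

Lower bound (one-sided):
t* = 2.101 (one-sided for 98%)
Lower bound = x̄ - t* · s/√n = 42.3 - 2.101 · 11.4/√59 = 39.18

We are 98% confident that μ ≥ 39.18.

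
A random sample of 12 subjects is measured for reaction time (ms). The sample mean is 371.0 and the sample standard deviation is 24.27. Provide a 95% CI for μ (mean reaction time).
(355.58, 386.42)

t-interval (σ unknown):
df = n - 1 = 11
t* = 2.201 for 95% confidence

Margin of error = t* · s/√n = 2.201 · 24.27/√12 = 15.42

CI: (355.58, 386.42)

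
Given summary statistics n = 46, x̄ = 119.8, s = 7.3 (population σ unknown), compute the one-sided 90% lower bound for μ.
μ ≥ 118.40

Lower bound (one-sided):
t* = 1.301 (one-sided for 90%)
Lower bound = x̄ - t* · s/√n = 119.8 - 1.301 · 7.3/√46 = 118.40

We are 90% confident that μ ≥ 118.40.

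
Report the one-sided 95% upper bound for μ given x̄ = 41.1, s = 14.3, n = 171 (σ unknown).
μ ≤ 42.91

Upper bound (one-sided):
t* = 1.654 (one-sided for 95%)
Upper bound = x̄ + t* · s/√n = 41.1 + 1.654 · 14.3/√171 = 42.91

We are 95% confident that μ ≤ 42.91.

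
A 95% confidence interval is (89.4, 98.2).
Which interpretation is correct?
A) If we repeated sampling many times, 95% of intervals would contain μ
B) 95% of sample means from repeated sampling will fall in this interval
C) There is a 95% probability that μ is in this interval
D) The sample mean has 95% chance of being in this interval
A

A) Correct — this is the frequentist long-run coverage interpretation.
B) Wrong — coverage applies to intervals containing μ, not to future x̄ values.
C) Wrong — μ is fixed; the randomness lives in the interval, not in μ.
D) Wrong — x̄ is observed and sits in the interval by construction.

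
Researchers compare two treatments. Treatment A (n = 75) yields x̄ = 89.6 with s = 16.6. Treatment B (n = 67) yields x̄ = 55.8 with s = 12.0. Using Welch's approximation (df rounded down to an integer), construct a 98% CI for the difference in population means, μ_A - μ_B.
(28.12, 39.48)

Difference: x̄₁ - x̄₂ = 33.80
SE = √(s₁²/n₁ + s₂²/n₂) = √(16.6²/75 + 12.0²/67) = 2.4132
df = 134.35 → 134 (Welch–Satterthwaite, rounded down)
t* = 2.354

CI: 33.80 ± 2.354 · 2.4132 = 33.80 ± 5.68 = (28.12, 39.48)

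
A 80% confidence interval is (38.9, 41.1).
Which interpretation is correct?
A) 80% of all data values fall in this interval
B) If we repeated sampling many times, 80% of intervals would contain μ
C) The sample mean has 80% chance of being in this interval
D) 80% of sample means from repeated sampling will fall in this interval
B

A) Wrong — a CI is about the parameter μ, not individual data values.
B) Correct — this is the frequentist long-run coverage interpretation.
C) Wrong — x̄ is observed and sits in the interval by construction.
D) Wrong — coverage applies to intervals containing μ, not to future x̄ values.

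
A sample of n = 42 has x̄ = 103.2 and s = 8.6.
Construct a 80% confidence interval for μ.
(101.47, 104.93)

t-interval (σ unknown):
df = n - 1 = 41
t* = 1.303 for 80% confidence

Margin of error = t* · s/√n = 1.303 · 8.6/√42 = 1.73

CI: (101.47, 104.93)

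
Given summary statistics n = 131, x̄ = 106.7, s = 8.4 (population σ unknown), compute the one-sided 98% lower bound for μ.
μ ≥ 105.18

Lower bound (one-sided):
t* = 2.075 (one-sided for 98%)
Lower bound = x̄ - t* · s/√n = 106.7 - 2.075 · 8.4/√131 = 105.18

We are 98% confident that μ ≥ 105.18.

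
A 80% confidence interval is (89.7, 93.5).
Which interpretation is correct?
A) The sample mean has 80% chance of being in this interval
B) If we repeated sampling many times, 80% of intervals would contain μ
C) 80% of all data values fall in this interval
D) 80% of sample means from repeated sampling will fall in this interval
B

A) Wrong — x̄ is observed and sits in the interval by construction.
B) Correct — this is the frequentist long-run coverage interpretation.
C) Wrong — a CI is about the parameter μ, not individual data values.
D) Wrong — coverage applies to intervals containing μ, not to future x̄ values.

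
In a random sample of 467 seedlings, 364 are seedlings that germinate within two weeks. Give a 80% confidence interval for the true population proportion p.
(0.755, 0.804)

Proportion CI:
p̂ = 364/467 = 0.77944
SE = √(p̂(1-p̂)/n) = √(0.77944 · 0.22056 / 467) = 0.01919

z* = 1.282
Margin = z* · SE = 1.282 · 0.01919 = 0.0246

CI: 0.77944 ± 0.0246 = (0.755, 0.804)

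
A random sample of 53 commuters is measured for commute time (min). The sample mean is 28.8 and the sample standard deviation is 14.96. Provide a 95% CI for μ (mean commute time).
(24.68, 32.92)

t-interval (σ unknown):
df = n - 1 = 52
t* = 2.007 for 95% confidence

Margin of error = t* · s/√n = 2.007 · 14.96/√53 = 4.12

CI: (24.68, 32.92)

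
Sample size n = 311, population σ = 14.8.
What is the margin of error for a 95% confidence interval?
Margin of error = 1.64

Margin of error = z* · σ/√n
= 1.960 · 14.8/√311
= 1.960 · 14.8/17.6352
= 1.64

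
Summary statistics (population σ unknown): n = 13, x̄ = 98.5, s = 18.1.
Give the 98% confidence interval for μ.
(85.04, 111.96)

t-interval (σ unknown):
df = n - 1 = 12
t* = 2.681 for 98% confidence

Margin of error = t* · s/√n = 2.681 · 18.1/√13 = 13.46

CI: (85.04, 111.96)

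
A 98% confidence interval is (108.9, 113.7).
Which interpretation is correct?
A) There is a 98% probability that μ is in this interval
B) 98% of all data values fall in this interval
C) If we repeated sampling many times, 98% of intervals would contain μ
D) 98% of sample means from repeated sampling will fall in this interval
C

A) Wrong — μ is fixed; the randomness lives in the interval, not in μ.
B) Wrong — a CI is about the parameter μ, not individual data values.
C) Correct — this is the frequentist long-run coverage interpretation.
D) Wrong — coverage applies to intervals containing μ, not to future x̄ values.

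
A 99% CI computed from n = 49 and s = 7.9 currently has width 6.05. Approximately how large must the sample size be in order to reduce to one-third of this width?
n ≈ 441

CI width ∝ 1/√n
To reduce width by factor 3, need √n to grow by 3 → need 3² = 9 times as many samples.

Current: n = 49, width = 6.05
New: n = 441, width ≈ 1.95

Width reduced by factor of 6.05/1.95 = 3.10.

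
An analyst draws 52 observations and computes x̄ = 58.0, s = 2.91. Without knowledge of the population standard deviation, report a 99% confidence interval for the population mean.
(56.92, 59.08)

t-interval (σ unknown):
df = n - 1 = 51
t* = 2.676 for 99% confidence

Margin of error = t* · s/√n = 2.676 · 2.91/√52 = 1.08

CI: (56.92, 59.08)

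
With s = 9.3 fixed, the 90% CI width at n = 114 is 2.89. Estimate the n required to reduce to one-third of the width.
n ≈ 1026

CI width ∝ 1/√n
To reduce width by factor 3, need √n to grow by 3 → need 3² = 9 times as many samples.

Current: n = 114, width = 2.89
New: n = 1026, width ≈ 0.96

Width reduced by factor of 2.89/0.96 = 3.01.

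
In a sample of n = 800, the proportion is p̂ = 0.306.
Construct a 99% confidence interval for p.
(0.264, 0.348)

Proportion CI:
SE = √(p̂(1-p̂)/n) = √(0.306 · 0.694 / 800) = 0.01629

z* = 2.576
Margin = z* · SE = 2.576 · 0.01629 = 0.0420

CI: 0.306 ± 0.0420 = (0.264, 0.348)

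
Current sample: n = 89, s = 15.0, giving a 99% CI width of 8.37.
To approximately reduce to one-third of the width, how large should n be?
n ≈ 801

CI width ∝ 1/√n
To reduce width by factor 3, need √n to grow by 3 → need 3² = 9 times as many samples.

Current: n = 89, width = 8.37
New: n = 801, width ≈ 2.74

Width reduced by factor of 8.37/2.74 = 3.05.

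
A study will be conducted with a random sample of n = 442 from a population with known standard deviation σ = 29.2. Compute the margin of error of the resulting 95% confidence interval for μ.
Margin of error = 2.72

Margin of error = z* · σ/√n
= 1.960 · 29.2/√442
= 1.960 · 29.2/21.0238
= 2.72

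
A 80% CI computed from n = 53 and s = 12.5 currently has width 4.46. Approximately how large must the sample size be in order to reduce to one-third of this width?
n ≈ 477

CI width ∝ 1/√n
To reduce width by factor 3, need √n to grow by 3 → need 3² = 9 times as many samples.

Current: n = 53, width = 4.46
New: n = 477, width ≈ 1.47

Width reduced by factor of 4.46/1.47 = 3.03.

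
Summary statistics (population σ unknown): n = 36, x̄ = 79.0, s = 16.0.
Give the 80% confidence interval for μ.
(75.52, 82.48)

t-interval (σ unknown):
df = n - 1 = 35
t* = 1.306 for 80% confidence

Margin of error = t* · s/√n = 1.306 · 16.0/√36 = 3.48

CI: (75.52, 82.48)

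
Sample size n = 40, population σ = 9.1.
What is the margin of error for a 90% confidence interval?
Margin of error = 2.37

Margin of error = z* · σ/√n
= 1.645 · 9.1/√40
= 1.645 · 9.1/6.3246
= 2.37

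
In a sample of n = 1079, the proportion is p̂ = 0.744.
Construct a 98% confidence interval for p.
(0.713, 0.775)

Proportion CI:
SE = √(p̂(1-p̂)/n) = √(0.744 · 0.256 / 1079) = 0.01329

z* = 2.326
Margin = z* · SE = 2.326 · 0.01329 = 0.0309

CI: 0.744 ± 0.0309 = (0.713, 0.775)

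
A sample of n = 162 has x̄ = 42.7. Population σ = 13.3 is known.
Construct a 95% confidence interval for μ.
(40.65, 44.75)

z-interval (σ known):
z* = 1.960 for 95% confidence

Margin of error = z* · σ/√n = 1.960 · 13.3/√162 = 2.05

CI: (42.7 - 2.05, 42.7 + 2.05) = (40.65, 44.75)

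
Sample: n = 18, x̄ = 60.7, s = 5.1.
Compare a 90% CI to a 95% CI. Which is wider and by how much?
95% CI is wider by 0.89

df = 17
90% CI: t* = 1.740, (58.61, 62.79), width = 2 · t* · s/√n = 4.18
95% CI: t* = 2.110, (58.16, 63.24), width = 2 · t* · s/√n = 5.07

The 95% CI is wider by 5.07 - 4.18 = 0.89.
Higher confidence requires a wider interval.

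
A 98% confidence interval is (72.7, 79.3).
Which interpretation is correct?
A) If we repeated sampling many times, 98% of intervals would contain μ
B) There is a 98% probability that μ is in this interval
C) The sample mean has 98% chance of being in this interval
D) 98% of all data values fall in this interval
A

A) Correct — this is the frequentist long-run coverage interpretation.
B) Wrong — μ is fixed; the randomness lives in the interval, not in μ.
C) Wrong — x̄ is observed and sits in the interval by construction.
D) Wrong — a CI is about the parameter μ, not individual data values.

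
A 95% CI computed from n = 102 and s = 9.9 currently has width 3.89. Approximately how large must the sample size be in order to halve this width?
n ≈ 408

CI width ∝ 1/√n
To reduce width by factor 2, need √n to grow by 2 → need 2² = 4 times as many samples.

Current: n = 102, width = 3.89
New: n = 408, width ≈ 1.93

Width reduced by factor of 3.89/1.93 = 2.02.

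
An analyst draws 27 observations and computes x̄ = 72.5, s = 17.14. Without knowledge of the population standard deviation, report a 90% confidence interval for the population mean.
(66.87, 78.13)

t-interval (σ unknown):
df = n - 1 = 26
t* = 1.706 for 90% confidence

Margin of error = t* · s/√n = 1.706 · 17.14/√27 = 5.63

CI: (66.87, 78.13)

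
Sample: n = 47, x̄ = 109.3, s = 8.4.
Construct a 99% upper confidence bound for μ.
μ ≤ 112.25

Upper bound (one-sided):
t* = 2.410 (one-sided for 99%)
Upper bound = x̄ + t* · s/√n = 109.3 + 2.410 · 8.4/√47 = 112.25

We are 99% confident that μ ≤ 112.25.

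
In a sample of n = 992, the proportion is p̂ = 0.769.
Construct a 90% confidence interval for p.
(0.747, 0.791)

Proportion CI:
SE = √(p̂(1-p̂)/n) = √(0.769 · 0.231 / 992) = 0.01338

z* = 1.645
Margin = z* · SE = 1.645 · 0.01338 = 0.0220

CI: 0.769 ± 0.0220 = (0.747, 0.791)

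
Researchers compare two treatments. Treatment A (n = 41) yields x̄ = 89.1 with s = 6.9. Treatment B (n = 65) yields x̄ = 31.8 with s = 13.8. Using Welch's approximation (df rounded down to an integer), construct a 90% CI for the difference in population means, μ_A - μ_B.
(53.94, 60.66)

Difference: x̄₁ - x̄₂ = 57.30
SE = √(s₁²/n₁ + s₂²/n₂) = √(6.9²/41 + 13.8²/65) = 2.0226
df = 99.72 → 99 (Welch–Satterthwaite, rounded down)
t* = 1.660

CI: 57.30 ± 1.660 · 2.0226 = 57.30 ± 3.36 = (53.94, 60.66)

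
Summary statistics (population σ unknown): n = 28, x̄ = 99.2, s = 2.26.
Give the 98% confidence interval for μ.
(98.14, 100.26)

t-interval (σ unknown):
df = n - 1 = 27
t* = 2.473 for 98% confidence

Margin of error = t* · s/√n = 2.473 · 2.26/√28 = 1.06

CI: (98.14, 100.26)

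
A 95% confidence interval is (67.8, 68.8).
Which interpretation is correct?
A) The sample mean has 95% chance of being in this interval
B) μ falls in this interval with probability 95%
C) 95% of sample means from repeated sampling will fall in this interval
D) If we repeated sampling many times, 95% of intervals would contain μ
D

A) Wrong — x̄ is observed and sits in the interval by construction.
B) Wrong — μ is fixed; the randomness lives in the interval, not in μ.
C) Wrong — coverage applies to intervals containing μ, not to future x̄ values.
D) Correct — this is the frequentist long-run coverage interpretation.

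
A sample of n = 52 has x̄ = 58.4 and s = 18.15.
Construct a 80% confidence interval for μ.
(55.13, 61.67)

t-interval (σ unknown):
df = n - 1 = 51
t* = 1.298 for 80% confidence

Margin of error = t* · s/√n = 1.298 · 18.15/√52 = 3.27

CI: (55.13, 61.67)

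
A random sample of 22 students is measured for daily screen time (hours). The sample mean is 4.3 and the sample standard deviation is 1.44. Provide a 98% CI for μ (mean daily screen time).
(3.53, 5.07)

t-interval (σ unknown):
df = n - 1 = 21
t* = 2.518 for 98% confidence

Margin of error = t* · s/√n = 2.518 · 1.44/√22 = 0.77

CI: (3.53, 5.07)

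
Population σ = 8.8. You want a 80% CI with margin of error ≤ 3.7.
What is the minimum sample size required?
n ≥ 10

For margin E ≤ 3.7:
n ≥ (z* · σ / E)²
n ≥ (1.282 · 8.8 / 3.7)²
n ≥ 9.30

Minimum n = 10 (rounding up)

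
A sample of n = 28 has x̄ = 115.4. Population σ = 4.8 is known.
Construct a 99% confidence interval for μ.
(113.06, 117.74)

z-interval (σ known):
z* = 2.576 for 99% confidence

Margin of error = z* · σ/√n = 2.576 · 4.8/√28 = 2.34

CI: (115.4 - 2.34, 115.4 + 2.34) = (113.06, 117.74)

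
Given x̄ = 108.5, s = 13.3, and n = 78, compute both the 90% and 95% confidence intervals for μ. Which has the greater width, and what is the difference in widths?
95% CI is wider by 0.99

df = 77
90% CI: t* = 1.665, (105.99, 111.01), width = 2 · t* · s/√n = 5.01
95% CI: t* = 1.991, (105.50, 111.50), width = 2 · t* · s/√n = 6.00

The 95% CI is wider by 6.00 - 5.01 = 0.99.
Higher confidence requires a wider interval.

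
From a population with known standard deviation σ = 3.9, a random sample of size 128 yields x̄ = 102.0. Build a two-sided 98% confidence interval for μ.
(101.20, 102.80)

z-interval (σ known):
z* = 2.326 for 98% confidence

Margin of error = z* · σ/√n = 2.326 · 3.9/√128 = 0.80

CI: (102.0 - 0.80, 102.0 + 0.80) = (101.20, 102.80)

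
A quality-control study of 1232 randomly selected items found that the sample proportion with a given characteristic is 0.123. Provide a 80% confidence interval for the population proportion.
(0.111, 0.135)

Proportion CI:
SE = √(p̂(1-p̂)/n) = √(0.123 · 0.877 / 1232) = 0.00936

z* = 1.282
Margin = z* · SE = 1.282 · 0.00936 = 0.0120

CI: 0.123 ± 0.0120 = (0.111, 0.135)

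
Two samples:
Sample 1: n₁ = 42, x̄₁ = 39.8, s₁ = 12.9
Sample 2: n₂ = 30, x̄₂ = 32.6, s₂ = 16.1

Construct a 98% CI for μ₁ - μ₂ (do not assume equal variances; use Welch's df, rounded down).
(-1.32, 15.72)

Difference: x̄₁ - x̄₂ = 7.20
SE = √(s₁²/n₁ + s₂²/n₂) = √(12.9²/42 + 16.1²/30) = 3.5500
df = 53.71 → 53 (Welch–Satterthwaite, rounded down)
t* = 2.399

CI: 7.20 ± 2.399 · 3.5500 = 7.20 ± 8.52 = (-1.32, 15.72)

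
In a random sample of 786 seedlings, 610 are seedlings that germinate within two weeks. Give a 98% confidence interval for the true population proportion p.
(0.741, 0.811)

Proportion CI:
p̂ = 610/786 = 0.77608
SE = √(p̂(1-p̂)/n) = √(0.77608 · 0.22392 / 786) = 0.01487

z* = 2.326
Margin = z* · SE = 2.326 · 0.01487 = 0.0346

CI: 0.77608 ± 0.0346 = (0.741, 0.811)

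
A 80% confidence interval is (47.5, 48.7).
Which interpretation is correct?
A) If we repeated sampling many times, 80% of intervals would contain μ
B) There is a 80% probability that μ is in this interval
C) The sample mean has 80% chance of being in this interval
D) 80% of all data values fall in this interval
A

A) Correct — this is the frequentist long-run coverage interpretation.
B) Wrong — μ is fixed; the randomness lives in the interval, not in μ.
C) Wrong — x̄ is observed and sits in the interval by construction.
D) Wrong — a CI is about the parameter μ, not individual data values.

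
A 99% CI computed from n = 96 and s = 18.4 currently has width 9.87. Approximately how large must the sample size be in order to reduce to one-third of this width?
n ≈ 864

CI width ∝ 1/√n
To reduce width by factor 3, need √n to grow by 3 → need 3² = 9 times as many samples.

Current: n = 96, width = 9.87
New: n = 864, width ≈ 3.23

Width reduced by factor of 9.87/3.23 = 3.06.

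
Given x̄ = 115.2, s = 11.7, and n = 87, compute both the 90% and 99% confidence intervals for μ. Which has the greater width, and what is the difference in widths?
99% CI is wider by 2.44

df = 86
90% CI: t* = 1.663, (113.11, 117.29), width = 2 · t* · s/√n = 4.17
99% CI: t* = 2.634, (111.90, 118.50), width = 2 · t* · s/√n = 6.61

The 99% CI is wider by 6.61 - 4.17 = 2.44.
Higher confidence requires a wider interval.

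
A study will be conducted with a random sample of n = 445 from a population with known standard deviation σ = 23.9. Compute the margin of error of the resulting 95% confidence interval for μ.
Margin of error = 2.22

Margin of error = z* · σ/√n
= 1.960 · 23.9/√445
= 1.960 · 23.9/21.0950
= 2.22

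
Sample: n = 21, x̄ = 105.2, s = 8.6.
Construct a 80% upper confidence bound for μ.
μ ≤ 106.81

Upper bound (one-sided):
t* = 0.860 (one-sided for 80%)
Upper bound = x̄ + t* · s/√n = 105.2 + 0.860 · 8.6/√21 = 106.81

We are 80% confident that μ ≤ 106.81.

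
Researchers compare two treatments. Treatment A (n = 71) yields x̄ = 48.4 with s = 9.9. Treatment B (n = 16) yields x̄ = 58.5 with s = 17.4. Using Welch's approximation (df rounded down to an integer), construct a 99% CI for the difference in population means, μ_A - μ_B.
(-23.16, 2.96)

Difference: x̄₁ - x̄₂ = -10.10
SE = √(s₁²/n₁ + s₂²/n₂) = √(9.9²/71 + 17.4²/16) = 4.5059
df = 17.25 → 17 (Welch–Satterthwaite, rounded down)
t* = 2.898

CI: -10.10 ± 2.898 · 4.5059 = -10.10 ± 13.06 = (-23.16, 2.96)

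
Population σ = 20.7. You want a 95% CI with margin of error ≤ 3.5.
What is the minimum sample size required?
n ≥ 135

For margin E ≤ 3.5:
n ≥ (z* · σ / E)²
n ≥ (1.960 · 20.7 / 3.5)²
n ≥ 134.37

Minimum n = 135 (rounding up)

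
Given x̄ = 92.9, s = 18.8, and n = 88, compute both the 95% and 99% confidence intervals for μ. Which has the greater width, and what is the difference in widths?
99% CI is wider by 2.59

df = 87
95% CI: t* = 1.988, (88.92, 96.88), width = 2 · t* · s/√n = 7.97
99% CI: t* = 2.634, (87.62, 98.18), width = 2 · t* · s/√n = 10.56

The 99% CI is wider by 10.56 - 7.97 = 2.59.
Higher confidence requires a wider interval.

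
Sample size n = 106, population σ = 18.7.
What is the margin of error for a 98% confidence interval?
Margin of error = 4.22

Margin of error = z* · σ/√n
= 2.326 · 18.7/√106
= 2.326 · 18.7/10.2956
= 4.22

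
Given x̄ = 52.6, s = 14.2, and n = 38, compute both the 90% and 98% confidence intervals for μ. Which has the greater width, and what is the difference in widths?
98% CI is wider by 3.43

df = 37
90% CI: t* = 1.687, (48.71, 56.49), width = 2 · t* · s/√n = 7.77
98% CI: t* = 2.431, (47.00, 58.20), width = 2 · t* · s/√n = 11.20

The 98% CI is wider by 11.20 - 7.77 = 3.43.
Higher confidence requires a wider interval.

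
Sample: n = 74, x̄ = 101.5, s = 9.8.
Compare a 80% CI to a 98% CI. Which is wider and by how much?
98% CI is wider by 2.47

df = 73
80% CI: t* = 1.293, (100.03, 102.97), width = 2 · t* · s/√n = 2.95
98% CI: t* = 2.379, (98.79, 104.21), width = 2 · t* · s/√n = 5.42

The 98% CI is wider by 5.42 - 2.95 = 2.47.
Higher confidence requires a wider interval.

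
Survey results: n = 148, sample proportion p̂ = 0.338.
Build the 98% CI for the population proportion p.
(0.248, 0.428)

Proportion CI:
SE = √(p̂(1-p̂)/n) = √(0.338 · 0.662 / 148) = 0.03888

z* = 2.326
Margin = z* · SE = 2.326 · 0.03888 = 0.0904

CI: 0.338 ± 0.0904 = (0.248, 0.428)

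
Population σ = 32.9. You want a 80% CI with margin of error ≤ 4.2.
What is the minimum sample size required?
n ≥ 101

For margin E ≤ 4.2:
n ≥ (z* · σ / E)²
n ≥ (1.282 · 32.9 / 4.2)²
n ≥ 100.85

Minimum n = 101 (rounding up)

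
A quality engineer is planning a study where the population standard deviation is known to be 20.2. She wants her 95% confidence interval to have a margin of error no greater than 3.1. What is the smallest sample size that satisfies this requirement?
n ≥ 164

For margin E ≤ 3.1:
n ≥ (z* · σ / E)²
n ≥ (1.960 · 20.2 / 3.1)²
n ≥ 163.11

Minimum n = 164 (rounding up)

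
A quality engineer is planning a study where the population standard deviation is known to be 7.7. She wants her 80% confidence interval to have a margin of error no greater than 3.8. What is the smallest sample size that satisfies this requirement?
n ≥ 7

For margin E ≤ 3.8:
n ≥ (z* · σ / E)²
n ≥ (1.282 · 7.7 / 3.8)²
n ≥ 6.75

Minimum n = 7 (rounding up)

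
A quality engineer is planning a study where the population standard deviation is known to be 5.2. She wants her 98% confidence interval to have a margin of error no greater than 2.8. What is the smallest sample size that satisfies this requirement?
n ≥ 19

For margin E ≤ 2.8:
n ≥ (z* · σ / E)²
n ≥ (2.326 · 5.2 / 2.8)²
n ≥ 18.66

Minimum n = 19 (rounding up)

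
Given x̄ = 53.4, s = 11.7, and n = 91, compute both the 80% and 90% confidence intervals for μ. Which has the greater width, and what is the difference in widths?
90% CI is wider by 0.91

df = 90
80% CI: t* = 1.291, (51.82, 54.98), width = 2 · t* · s/√n = 3.17
90% CI: t* = 1.662, (51.36, 55.44), width = 2 · t* · s/√n = 4.08

The 90% CI is wider by 4.08 - 3.17 = 0.91.
Higher confidence requires a wider interval.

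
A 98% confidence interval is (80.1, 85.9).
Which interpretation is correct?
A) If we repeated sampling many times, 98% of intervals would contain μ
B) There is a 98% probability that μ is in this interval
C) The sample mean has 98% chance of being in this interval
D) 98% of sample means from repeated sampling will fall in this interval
A

A) Correct — this is the frequentist long-run coverage interpretation.
B) Wrong — μ is fixed; the randomness lives in the interval, not in μ.
C) Wrong — x̄ is observed and sits in the interval by construction.
D) Wrong — coverage applies to intervals containing μ, not to future x̄ values.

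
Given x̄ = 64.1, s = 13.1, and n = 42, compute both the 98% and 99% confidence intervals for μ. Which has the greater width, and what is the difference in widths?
99% CI is wider by 1.13

df = 41
98% CI: t* = 2.421, (59.21, 68.99), width = 2 · t* · s/√n = 9.79
99% CI: t* = 2.701, (58.64, 69.56), width = 2 · t* · s/√n = 10.92

The 99% CI is wider by 10.92 - 9.79 = 1.13.
Higher confidence requires a wider interval.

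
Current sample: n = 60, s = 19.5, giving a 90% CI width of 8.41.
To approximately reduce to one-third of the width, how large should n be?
n ≈ 540

CI width ∝ 1/√n
To reduce width by factor 3, need √n to grow by 3 → need 3² = 9 times as many samples.

Current: n = 60, width = 8.41
New: n = 540, width ≈ 2.77

Width reduced by factor of 8.41/2.77 = 3.04.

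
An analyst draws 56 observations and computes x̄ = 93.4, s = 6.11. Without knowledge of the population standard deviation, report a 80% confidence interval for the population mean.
(92.34, 94.46)

t-interval (σ unknown):
df = n - 1 = 55
t* = 1.297 for 80% confidence

Margin of error = t* · s/√n = 1.297 · 6.11/√56 = 1.06

CI: (92.34, 94.46)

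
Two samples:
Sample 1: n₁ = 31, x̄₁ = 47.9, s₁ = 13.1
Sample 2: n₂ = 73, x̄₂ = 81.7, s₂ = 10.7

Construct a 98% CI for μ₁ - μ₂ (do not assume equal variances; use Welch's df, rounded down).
(-40.22, -27.38)

Difference: x̄₁ - x̄₂ = -33.80
SE = √(s₁²/n₁ + s₂²/n₂) = √(13.1²/31 + 10.7²/73) = 2.6654
df = 47.81 → 47 (Welch–Satterthwaite, rounded down)
t* = 2.408

CI: -33.80 ± 2.408 · 2.6654 = -33.80 ± 6.42 = (-40.22, -27.38)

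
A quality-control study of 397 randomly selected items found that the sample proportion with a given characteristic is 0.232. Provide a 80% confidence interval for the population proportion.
(0.205, 0.259)

Proportion CI:
SE = √(p̂(1-p̂)/n) = √(0.232 · 0.768 / 397) = 0.02119

z* = 1.282
Margin = z* · SE = 1.282 · 0.02119 = 0.0272

CI: 0.232 ± 0.0272 = (0.205, 0.259)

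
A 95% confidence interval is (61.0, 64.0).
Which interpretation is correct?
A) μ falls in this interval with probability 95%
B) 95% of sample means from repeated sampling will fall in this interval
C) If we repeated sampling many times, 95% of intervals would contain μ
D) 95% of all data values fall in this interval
C

A) Wrong — μ is fixed; the randomness lives in the interval, not in μ.
B) Wrong — coverage applies to intervals containing μ, not to future x̄ values.
C) Correct — this is the frequentist long-run coverage interpretation.
D) Wrong — a CI is about the parameter μ, not individual data values.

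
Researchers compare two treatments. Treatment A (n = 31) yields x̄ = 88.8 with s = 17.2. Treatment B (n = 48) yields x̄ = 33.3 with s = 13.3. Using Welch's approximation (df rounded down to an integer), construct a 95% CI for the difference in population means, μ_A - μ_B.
(48.20, 62.80)

Difference: x̄₁ - x̄₂ = 55.50
SE = √(s₁²/n₁ + s₂²/n₂) = √(17.2²/31 + 13.3²/48) = 3.6371
df = 52.63 → 52 (Welch–Satterthwaite, rounded down)
t* = 2.007

CI: 55.50 ± 2.007 · 3.6371 = 55.50 ± 7.30 = (48.20, 62.80)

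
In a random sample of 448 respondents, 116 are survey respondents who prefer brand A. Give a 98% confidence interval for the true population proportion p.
(0.211, 0.307)

Proportion CI:
p̂ = 116/448 = 0.25893
SE = √(p̂(1-p̂)/n) = √(0.25893 · 0.74107 / 448) = 0.02070

z* = 2.326
Margin = z* · SE = 2.326 · 0.02070 = 0.0481

CI: 0.25893 ± 0.0481 = (0.211, 0.307)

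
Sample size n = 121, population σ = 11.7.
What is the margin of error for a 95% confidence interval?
Margin of error = 2.08

Margin of error = z* · σ/√n
= 1.960 · 11.7/√121
= 1.960 · 11.7/11.0000
= 2.08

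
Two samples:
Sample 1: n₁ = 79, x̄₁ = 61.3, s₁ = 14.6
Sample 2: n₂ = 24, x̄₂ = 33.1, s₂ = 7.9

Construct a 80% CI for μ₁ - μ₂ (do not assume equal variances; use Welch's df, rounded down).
(25.22, 31.18)

Difference: x̄₁ - x̄₂ = 28.20
SE = √(s₁²/n₁ + s₂²/n₂) = √(14.6²/79 + 7.9²/24) = 2.3019
df = 72.48 → 72 (Welch–Satterthwaite, rounded down)
t* = 1.293

CI: 28.20 ± 1.293 · 2.3019 = 28.20 ± 2.98 = (25.22, 31.18)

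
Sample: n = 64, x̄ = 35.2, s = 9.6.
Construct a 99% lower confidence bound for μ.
μ ≥ 32.34

Lower bound (one-sided):
t* = 2.387 (one-sided for 99%)
Lower bound = x̄ - t* · s/√n = 35.2 - 2.387 · 9.6/√64 = 32.34

We are 99% confident that μ ≥ 32.34.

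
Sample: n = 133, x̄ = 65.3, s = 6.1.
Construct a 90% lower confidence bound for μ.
μ ≥ 64.62

Lower bound (one-sided):
t* = 1.288 (one-sided for 90%)
Lower bound = x̄ - t* · s/√n = 65.3 - 1.288 · 6.1/√133 = 64.62

We are 90% confident that μ ≥ 64.62.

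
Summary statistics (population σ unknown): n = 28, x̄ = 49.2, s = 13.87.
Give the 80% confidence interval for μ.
(45.76, 52.64)

t-interval (σ unknown):
df = n - 1 = 27
t* = 1.314 for 80% confidence

Margin of error = t* · s/√n = 1.314 · 13.87/√28 = 3.44

CI: (45.76, 52.64)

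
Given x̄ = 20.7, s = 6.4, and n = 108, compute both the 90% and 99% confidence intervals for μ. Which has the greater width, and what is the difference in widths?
99% CI is wider by 1.19

df = 107
90% CI: t* = 1.659, (19.68, 21.72), width = 2 · t* · s/√n = 2.04
99% CI: t* = 2.623, (19.08, 22.32), width = 2 · t* · s/√n = 3.23

The 99% CI is wider by 3.23 - 2.04 = 1.19.
Higher confidence requires a wider interval.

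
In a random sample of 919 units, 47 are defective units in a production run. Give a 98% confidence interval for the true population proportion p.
(0.034, 0.068)

Proportion CI:
p̂ = 47/919 = 0.05114
SE = √(p̂(1-p̂)/n) = √(0.05114 · 0.94886 / 919) = 0.00727

z* = 2.326
Margin = z* · SE = 2.326 · 0.00727 = 0.0169

CI: 0.05114 ± 0.0169 = (0.034, 0.068)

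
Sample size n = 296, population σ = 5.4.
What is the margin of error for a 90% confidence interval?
Margin of error = 0.52

Margin of error = z* · σ/√n
= 1.645 · 5.4/√296
= 1.645 · 5.4/17.2047
= 0.52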